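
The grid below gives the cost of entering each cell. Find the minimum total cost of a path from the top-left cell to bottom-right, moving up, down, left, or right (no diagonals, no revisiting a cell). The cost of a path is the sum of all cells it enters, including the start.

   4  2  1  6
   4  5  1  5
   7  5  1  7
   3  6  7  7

Best path: (0,0) (0,1) (0,2) (1,2) (2,2) (2,3) (3,3)
Cost: 4 + 2 + 1 + 1 + 1 + 7 + 7 = 23

23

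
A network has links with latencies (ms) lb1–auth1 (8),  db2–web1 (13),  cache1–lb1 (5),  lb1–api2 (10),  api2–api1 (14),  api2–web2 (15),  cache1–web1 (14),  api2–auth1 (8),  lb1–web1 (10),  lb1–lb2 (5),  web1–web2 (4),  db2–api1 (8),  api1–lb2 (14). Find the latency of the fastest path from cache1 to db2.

27

Some routes from cache1 to db2:
cache1 - web1 - db2: 14 + 13 = 27
cache1 - lb1 - auth1 - api2 - api1 - db2: 5 + 8 + 8 + 14 + 8 = 43
cache1 - lb1 - web1 - db2: 5 + 10 + 13 = 28
cache1 - lb1 - api2 - web2 - web1 - db2: 5 + 10 + 15 + 4 + 13 = 47
cache1 - lb1 - lb2 - api1 - db2: 5 + 5 + 14 + 8 = 32
cache1 - lb1 - api2 - api1 - db2: 5 + 10 + 14 + 8 = 37
The minimum is 27 ms.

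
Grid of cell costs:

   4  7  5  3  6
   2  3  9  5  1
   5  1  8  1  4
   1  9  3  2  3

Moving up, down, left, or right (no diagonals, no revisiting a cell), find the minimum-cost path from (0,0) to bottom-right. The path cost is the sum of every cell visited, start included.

24

Take r0c0→r1c0→r1c1→r2c1→r2c2→r2c3→r3c3→r3c4 for a total of 4 + 2 + 3 + 1 + 8 + 1 + 2 + 3 = 24.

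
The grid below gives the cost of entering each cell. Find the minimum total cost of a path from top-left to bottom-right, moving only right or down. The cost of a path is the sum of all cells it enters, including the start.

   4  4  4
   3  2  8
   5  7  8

Path (0,0) -> (1,0) -> (1,1) -> (2,1) -> (2,2): 4 + 3 + 2 + 7 + 8 = 24.
(Top row then right column would cost 28.)

24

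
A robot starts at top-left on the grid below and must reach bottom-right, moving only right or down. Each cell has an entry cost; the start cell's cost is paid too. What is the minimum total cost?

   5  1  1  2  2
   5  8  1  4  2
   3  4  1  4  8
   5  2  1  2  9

Best path: (0,0) -> (0,1) -> (0,2) -> (1,2) -> (2,2) -> (3,2) -> (3,3) -> (3,4)
Cost: 5 + 1 + 1 + 1 + 1 + 1 + 2 + 9 = 21
(Top row then right column would cost 30.)

21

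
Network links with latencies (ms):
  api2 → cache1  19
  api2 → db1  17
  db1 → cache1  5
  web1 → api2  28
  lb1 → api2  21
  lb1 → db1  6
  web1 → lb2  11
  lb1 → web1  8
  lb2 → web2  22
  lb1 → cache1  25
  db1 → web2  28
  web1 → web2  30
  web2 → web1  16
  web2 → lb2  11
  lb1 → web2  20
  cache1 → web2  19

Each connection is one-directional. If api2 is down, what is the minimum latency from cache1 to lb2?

Routes from cache1 to lb2 avoiding api2:
cache1→web2→web1→lb2: 19 + 16 + 11 = 46
cache1→web2→lb2: 19 + 11 = 30
Best route has total 30 ms.

30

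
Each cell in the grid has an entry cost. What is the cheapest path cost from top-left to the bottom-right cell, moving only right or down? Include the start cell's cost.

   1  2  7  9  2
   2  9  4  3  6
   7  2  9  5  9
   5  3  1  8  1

25

Path (0,0) -> (1,0) -> (2,0) -> (2,1) -> (3,1) -> (3,2) -> (3,3) -> (3,4): 1 + 2 + 7 + 2 + 3 + 1 + 8 + 1 = 25.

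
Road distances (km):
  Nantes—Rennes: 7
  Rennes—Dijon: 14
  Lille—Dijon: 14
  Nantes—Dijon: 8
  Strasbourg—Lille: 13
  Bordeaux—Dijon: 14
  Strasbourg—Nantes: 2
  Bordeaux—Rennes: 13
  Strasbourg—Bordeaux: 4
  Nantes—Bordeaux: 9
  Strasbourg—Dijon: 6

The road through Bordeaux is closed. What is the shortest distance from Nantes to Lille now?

15

Checking several routes:
Nantes - Strasbourg - Lille: 2 + 13 = 15
Nantes - Dijon - Lille: 8 + 14 = 22
Nantes - Strasbourg - Dijon - Lille: 2 + 6 + 14 = 22
Nantes - Dijon - Strasbourg - Lille: 8 + 6 + 13 = 27
Best route has total 15 km.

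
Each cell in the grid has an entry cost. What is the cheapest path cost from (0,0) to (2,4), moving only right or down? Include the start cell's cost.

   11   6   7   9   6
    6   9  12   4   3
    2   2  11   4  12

48

Take (0,0) → (1,0) → (2,0) → (2,1) → (2,2) → (2,3) → (2,4) for a total of 11 + 6 + 2 + 2 + 11 + 4 + 12 = 48.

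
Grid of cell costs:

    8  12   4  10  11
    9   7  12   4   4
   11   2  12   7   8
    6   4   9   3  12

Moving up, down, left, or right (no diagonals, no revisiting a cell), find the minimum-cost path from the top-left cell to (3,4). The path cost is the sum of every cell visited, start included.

One optimal route is [0,0] → [1,0] → [1,1] → [2,1] → [3,1] → [3,2] → [3,3] → [3,4].
Its cost is 8 + 9 + 7 + 2 + 4 + 9 + 3 + 12 = 54.

54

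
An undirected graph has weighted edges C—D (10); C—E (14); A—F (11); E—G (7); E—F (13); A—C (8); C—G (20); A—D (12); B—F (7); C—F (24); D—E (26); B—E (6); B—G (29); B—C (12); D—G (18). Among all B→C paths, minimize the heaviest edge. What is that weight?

Checking several routes:
B→F→A→D→C: max(7, 11, 12, 10) = 12
B→C: max(12) = 12
B→F→A→C: max(7, 11, 8) = 11
B→E→F→A→D→C: max(6, 13, 11, 12, 10) = 13
Best route has worst link 11.

11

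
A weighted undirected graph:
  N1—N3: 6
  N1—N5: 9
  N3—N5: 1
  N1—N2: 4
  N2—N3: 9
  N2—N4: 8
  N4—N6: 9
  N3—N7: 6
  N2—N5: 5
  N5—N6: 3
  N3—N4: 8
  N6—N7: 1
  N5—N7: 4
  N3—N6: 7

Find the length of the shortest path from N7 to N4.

10

Comparing a few candidate routes:
N7 -> N3 -> N4: 6 + 8 = 14
N7 -> N5 -> N3 -> N4: 4 + 1 + 8 = 13
N7 -> N6 -> N4: 1 + 9 = 10
N7 -> N5 -> N6 -> N4: 4 + 3 + 9 = 16
N7 -> N6 -> N5 -> N3 -> N4: 1 + 3 + 1 + 8 = 13
N7 -> N6 -> N3 -> N4: 1 + 7 + 8 = 16
The minimum is 10.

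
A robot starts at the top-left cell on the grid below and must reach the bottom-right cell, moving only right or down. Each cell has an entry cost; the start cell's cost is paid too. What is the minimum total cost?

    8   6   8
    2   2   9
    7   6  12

30

One optimal route is [0,0] -> [1,0] -> [1,1] -> [2,1] -> [2,2].
Its cost is 8 + 2 + 2 + 6 + 12 = 30.
(Top row then right column would cost 43.)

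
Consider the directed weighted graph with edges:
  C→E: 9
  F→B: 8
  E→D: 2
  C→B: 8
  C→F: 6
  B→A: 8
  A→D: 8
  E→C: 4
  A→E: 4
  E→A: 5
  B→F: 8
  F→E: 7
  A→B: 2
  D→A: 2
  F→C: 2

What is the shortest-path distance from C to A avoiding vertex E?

Candidate routes:
C → F → B → A: 6 + 8 + 8 = 22
C → B → A: 8 + 8 = 16
Shortest: 16.

16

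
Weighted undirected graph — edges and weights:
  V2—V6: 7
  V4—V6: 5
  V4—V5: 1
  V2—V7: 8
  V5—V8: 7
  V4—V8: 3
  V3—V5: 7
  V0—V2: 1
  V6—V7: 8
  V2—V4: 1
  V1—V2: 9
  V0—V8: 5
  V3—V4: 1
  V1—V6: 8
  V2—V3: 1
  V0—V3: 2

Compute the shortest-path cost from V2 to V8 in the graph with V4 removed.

6

Paths from V2 to V8 avoiding V4:
V2 - V3 - V0 - V8: 1 + 2 + 5 = 8
V2 - V3 - V5 - V8: 1 + 7 + 7 = 15
V2 - V0 - V8: 1 + 5 = 6
V2 - V0 - V3 - V5 - V8: 1 + 2 + 7 + 7 = 17
Best route has total 6.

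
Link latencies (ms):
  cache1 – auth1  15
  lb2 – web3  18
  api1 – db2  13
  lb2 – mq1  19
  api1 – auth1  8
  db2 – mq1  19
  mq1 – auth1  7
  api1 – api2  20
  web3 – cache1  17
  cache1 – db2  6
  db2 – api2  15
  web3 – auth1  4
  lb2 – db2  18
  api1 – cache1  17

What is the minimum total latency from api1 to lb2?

30

Checking several routes:
api1→auth1→web3→lb2: 8 + 4 + 18 = 30
api1→auth1→mq1→lb2: 8 + 7 + 19 = 34
api1→db2→lb2: 13 + 18 = 31
api1→cache1→db2→lb2: 17 + 6 + 18 = 41
The minimum is 30 ms.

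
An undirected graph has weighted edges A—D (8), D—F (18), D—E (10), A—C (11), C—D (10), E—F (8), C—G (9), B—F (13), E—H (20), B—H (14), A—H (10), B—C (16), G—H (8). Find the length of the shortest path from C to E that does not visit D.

Paths from C to E avoiding D:
C → B → F → E: 16 + 13 + 8 = 37
C → B → H → E: 16 + 14 + 20 = 50
C → G → H → B → F → E: 9 + 8 + 14 + 13 + 8 = 52
C → A → H → B → F → E: 11 + 10 + 14 + 13 + 8 = 56
C → A → H → E: 11 + 10 + 20 = 41
C → G → H → E: 9 + 8 + 20 = 37
Best route has total 37.

37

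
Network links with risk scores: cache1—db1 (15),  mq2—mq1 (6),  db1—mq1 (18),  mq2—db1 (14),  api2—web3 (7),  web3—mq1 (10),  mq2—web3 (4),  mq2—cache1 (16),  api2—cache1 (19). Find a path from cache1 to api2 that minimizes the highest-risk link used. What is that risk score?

15

Comparing a few candidate routes:
cache1-db1-mq2-web3-api2: max(15, 14, 4, 7) = 15
cache1-db1-mq2-mq1-web3-api2: max(15, 14, 6, 10, 7) = 15
cache1-mq2-web3-api2: max(16, 4, 7) = 16
cache1-mq2-mq1-web3-api2: max(16, 6, 10, 7) = 16
Best route has worst link 15.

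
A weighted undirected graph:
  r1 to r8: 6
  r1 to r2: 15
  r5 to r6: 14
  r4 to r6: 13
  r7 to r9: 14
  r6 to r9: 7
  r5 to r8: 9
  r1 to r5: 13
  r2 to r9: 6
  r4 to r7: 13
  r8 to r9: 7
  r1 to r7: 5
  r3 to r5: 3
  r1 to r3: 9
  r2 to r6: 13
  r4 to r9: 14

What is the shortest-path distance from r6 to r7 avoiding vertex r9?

26

Some routes from r6 to r7 avoiding r9:
r6 -> r5 -> r1 -> r7: 14 + 13 + 5 = 32
r6 -> r5 -> r3 -> r1 -> r7: 14 + 3 + 9 + 5 = 31
r6 -> r4 -> r7: 13 + 13 = 26
Best route has total 26.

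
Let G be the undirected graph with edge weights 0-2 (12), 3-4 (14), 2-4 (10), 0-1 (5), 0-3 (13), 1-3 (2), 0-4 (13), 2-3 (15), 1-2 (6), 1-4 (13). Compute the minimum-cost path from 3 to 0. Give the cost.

7

Checking several routes:
3 - 2 - 1 - 0: 15 + 6 + 5 = 26
3 - 0: 13
3 - 1 - 0: 2 + 5 = 7
3 - 1 - 2 - 0: 2 + 6 + 12 = 20
Best route has total 7.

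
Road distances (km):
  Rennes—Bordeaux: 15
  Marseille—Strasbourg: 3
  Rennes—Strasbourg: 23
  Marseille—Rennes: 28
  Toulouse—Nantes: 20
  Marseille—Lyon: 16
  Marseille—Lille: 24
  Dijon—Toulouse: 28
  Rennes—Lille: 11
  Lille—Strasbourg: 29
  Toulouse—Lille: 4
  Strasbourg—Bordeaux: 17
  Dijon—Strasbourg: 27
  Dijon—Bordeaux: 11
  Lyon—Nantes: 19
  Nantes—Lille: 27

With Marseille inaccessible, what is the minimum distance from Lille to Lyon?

Checking several routes:
Lille - Nantes - Lyon: 27 + 19 = 46
Lille - Rennes - Bordeaux - Dijon - Toulouse - Nantes - Lyon: 11 + 15 + 11 + 28 + 20 + 19 = 104
Lille - Strasbourg - Dijon - Toulouse - Nantes - Lyon: 29 + 27 + 28 + 20 + 19 = 123
Lille - Strasbourg - Bordeaux - Dijon - Toulouse - Nantes - Lyon: 29 + 17 + 11 + 28 + 20 + 19 = 124
Lille - Toulouse - Nantes - Lyon: 4 + 20 + 19 = 43
Shortest: 43 km.

43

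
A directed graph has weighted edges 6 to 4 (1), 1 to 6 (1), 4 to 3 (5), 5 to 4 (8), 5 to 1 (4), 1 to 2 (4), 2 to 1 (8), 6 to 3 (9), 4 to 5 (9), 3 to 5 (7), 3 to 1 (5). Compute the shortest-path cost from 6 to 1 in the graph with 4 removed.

Routes from 6 to 1 avoiding 4:
6 -> 3 -> 1: 9 + 5 = 14
6 -> 3 -> 5 -> 1: 9 + 7 + 4 = 20
Best route has total 14.

14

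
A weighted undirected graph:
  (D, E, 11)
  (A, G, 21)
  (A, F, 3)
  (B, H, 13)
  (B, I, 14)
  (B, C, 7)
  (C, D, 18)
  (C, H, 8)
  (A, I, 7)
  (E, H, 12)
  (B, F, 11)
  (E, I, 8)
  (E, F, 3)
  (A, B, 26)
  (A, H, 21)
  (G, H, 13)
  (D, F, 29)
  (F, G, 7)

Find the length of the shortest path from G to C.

21

Some routes from G to C:
G -> F -> E -> H -> C: 7 + 3 + 12 + 8 = 30
G -> H -> C: 13 + 8 = 21
G -> H -> B -> C: 13 + 13 + 7 = 33
G -> F -> A -> I -> B -> C: 7 + 3 + 7 + 14 + 7 = 38
G -> F -> E -> D -> C: 7 + 3 + 11 + 18 = 39
G -> F -> B -> C: 7 + 11 + 7 = 25
Shortest: 21.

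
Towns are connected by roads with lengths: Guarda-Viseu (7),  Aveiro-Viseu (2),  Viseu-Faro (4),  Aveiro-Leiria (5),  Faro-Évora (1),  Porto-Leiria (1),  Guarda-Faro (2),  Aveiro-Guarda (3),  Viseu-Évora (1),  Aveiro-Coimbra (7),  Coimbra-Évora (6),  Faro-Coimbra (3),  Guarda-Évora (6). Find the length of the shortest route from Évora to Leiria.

8

A few of the Évora→Leiria routes:
Évora→Guarda→Aveiro→Leiria: 6 + 3 + 5 = 14
Évora→Faro→Guarda→Aveiro→Leiria: 1 + 2 + 3 + 5 = 11
Évora→Viseu→Aveiro→Leiria: 1 + 2 + 5 = 8
Évora→Faro→Viseu→Aveiro→Leiria: 1 + 4 + 2 + 5 = 12
Shortest: 8.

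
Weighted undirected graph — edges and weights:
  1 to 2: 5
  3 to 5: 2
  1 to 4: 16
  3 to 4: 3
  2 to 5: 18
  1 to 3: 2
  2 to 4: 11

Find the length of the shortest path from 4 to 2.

Comparing a few candidate routes:
4 - 3 - 1 - 2: 3 + 2 + 5 = 10
4 - 1 - 2: 16 + 5 = 21
4 - 2: 11
Best route has total 10.

10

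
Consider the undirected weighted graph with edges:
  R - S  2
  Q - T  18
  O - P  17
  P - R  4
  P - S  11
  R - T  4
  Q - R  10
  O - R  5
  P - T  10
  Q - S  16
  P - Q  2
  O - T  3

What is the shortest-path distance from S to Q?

Comparing a few candidate routes:
S→R→Q: 2 + 10 = 12
S→P→Q: 11 + 2 = 13
S→Q: 16
S→R→P→Q: 2 + 4 + 2 = 8
Best route has total 8.

8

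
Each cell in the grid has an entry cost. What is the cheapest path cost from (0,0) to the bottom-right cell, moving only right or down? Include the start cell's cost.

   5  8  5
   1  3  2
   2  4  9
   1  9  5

23

One optimal route is [0,0] -> [1,0] -> [2,0] -> [3,0] -> [3,1] -> [3,2].
Its cost is 5 + 1 + 2 + 1 + 9 + 5 = 23.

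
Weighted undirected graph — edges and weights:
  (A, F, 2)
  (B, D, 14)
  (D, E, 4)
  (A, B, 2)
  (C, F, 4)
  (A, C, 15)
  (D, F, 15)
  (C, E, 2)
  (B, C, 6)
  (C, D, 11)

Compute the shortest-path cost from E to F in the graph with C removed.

Candidate routes:
E → D → B → A → F: 4 + 14 + 2 + 2 = 22
E → D → F: 4 + 15 = 19
The minimum is 19.

19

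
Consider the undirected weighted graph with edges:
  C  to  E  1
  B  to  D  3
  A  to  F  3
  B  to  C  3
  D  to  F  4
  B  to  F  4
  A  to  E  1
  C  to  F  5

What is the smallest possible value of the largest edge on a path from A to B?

3

Comparing a few candidate routes:
A → F → B: max(3, 4) = 4
A → F → D → B: max(3, 4, 3) = 4
A → E → C → F → D → B: max(1, 1, 5, 4, 3) = 5
A → E → C → B: max(1, 1, 3) = 3
The minimum achievable maximum is 3.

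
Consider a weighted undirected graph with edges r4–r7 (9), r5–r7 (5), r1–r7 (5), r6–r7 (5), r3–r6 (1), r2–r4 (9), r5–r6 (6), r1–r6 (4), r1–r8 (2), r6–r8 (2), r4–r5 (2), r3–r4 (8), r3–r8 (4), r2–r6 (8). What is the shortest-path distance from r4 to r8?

Some routes from r4 to r8:
r4→r3→r6→r8: 8 + 1 + 2 = 11
r4→r5→r6→r8: 2 + 6 + 2 = 10
r4→r3→r8: 8 + 4 = 12
r4→r5→r6→r3→r8: 2 + 6 + 1 + 4 = 13
r4→r5→r7→r1→r8: 2 + 5 + 5 + 2 = 14
Shortest: 10.

10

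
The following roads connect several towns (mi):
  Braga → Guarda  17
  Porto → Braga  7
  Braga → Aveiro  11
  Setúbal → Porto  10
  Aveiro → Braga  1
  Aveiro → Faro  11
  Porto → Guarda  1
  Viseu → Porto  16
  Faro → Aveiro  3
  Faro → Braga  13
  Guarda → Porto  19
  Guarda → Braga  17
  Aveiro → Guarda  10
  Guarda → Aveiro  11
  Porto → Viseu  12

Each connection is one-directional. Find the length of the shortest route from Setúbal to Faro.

Routes from Setúbal to Faro:
Setúbal → Porto → Braga → Guarda → Aveiro → Faro: 10 + 7 + 17 + 11 + 11 = 56
Setúbal → Porto → Braga → Aveiro → Faro: 10 + 7 + 11 + 11 = 39
Setúbal → Porto → Guarda → Aveiro → Faro: 10 + 1 + 11 + 11 = 33
Setúbal → Porto → Guarda → Braga → Aveiro → Faro: 10 + 1 + 17 + 11 + 11 = 50
Shortest: 33 mi.

33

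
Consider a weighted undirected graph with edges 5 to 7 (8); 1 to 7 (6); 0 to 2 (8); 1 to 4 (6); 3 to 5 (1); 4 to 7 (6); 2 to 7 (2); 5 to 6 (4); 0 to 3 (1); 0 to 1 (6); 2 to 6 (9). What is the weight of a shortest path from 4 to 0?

Some routes from 4 to 0:
4-1-0: 6 + 6 = 12
4-7-5-3-0: 6 + 8 + 1 + 1 = 16
4-7-1-0: 6 + 6 + 6 = 18
4-7-2-0: 6 + 2 + 8 = 16
Best route has total 12.

12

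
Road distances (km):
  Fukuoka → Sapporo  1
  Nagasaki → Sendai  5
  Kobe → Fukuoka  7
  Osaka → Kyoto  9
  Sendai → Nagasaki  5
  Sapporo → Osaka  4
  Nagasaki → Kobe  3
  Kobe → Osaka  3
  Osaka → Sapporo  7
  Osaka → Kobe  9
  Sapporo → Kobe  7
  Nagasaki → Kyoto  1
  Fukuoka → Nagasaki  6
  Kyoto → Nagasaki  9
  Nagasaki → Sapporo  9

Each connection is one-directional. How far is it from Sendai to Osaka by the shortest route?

11

Routes from Sendai to Osaka:
Sendai -> Nagasaki -> Kobe -> Osaka: 5 + 3 + 3 = 11
Sendai -> Nagasaki -> Sapporo -> Kobe -> Osaka: 5 + 9 + 7 + 3 = 24
Sendai -> Nagasaki -> Sapporo -> Osaka: 5 + 9 + 4 = 18
Sendai -> Nagasaki -> Kobe -> Fukuoka -> Sapporo -> Osaka: 5 + 3 + 7 + 1 + 4 = 20
Best route has total 11 km.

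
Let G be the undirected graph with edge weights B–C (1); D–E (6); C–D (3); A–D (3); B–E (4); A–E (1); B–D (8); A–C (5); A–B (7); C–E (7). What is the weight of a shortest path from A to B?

Some routes from A to B:
A→E→D→C→B: 1 + 6 + 3 + 1 = 11
A→B: 7
A→E→B: 1 + 4 = 5
A→D→C→B: 3 + 3 + 1 = 7
A→E→C→B: 1 + 7 + 1 = 9
A→C→B: 5 + 1 = 6
Shortest: 5.

5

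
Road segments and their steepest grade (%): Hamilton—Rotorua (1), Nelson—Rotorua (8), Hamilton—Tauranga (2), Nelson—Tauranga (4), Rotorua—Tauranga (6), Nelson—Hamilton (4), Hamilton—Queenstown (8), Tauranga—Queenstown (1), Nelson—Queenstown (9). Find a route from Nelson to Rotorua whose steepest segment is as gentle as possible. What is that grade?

Checking several routes:
Nelson - Tauranga - Rotorua: max(4, 6) = 6
Nelson - Hamilton - Queenstown - Tauranga - Rotorua: max(4, 8, 1, 6) = 8
Nelson - Tauranga - Hamilton - Rotorua: max(4, 2, 1) = 4
Nelson - Tauranga - Queenstown - Hamilton - Rotorua: max(4, 1, 8, 1) = 8
Nelson - Hamilton - Tauranga - Rotorua: max(4, 2, 6) = 6
Nelson - Hamilton - Rotorua: max(4, 1) = 4
The minimum achievable maximum is 4%.

4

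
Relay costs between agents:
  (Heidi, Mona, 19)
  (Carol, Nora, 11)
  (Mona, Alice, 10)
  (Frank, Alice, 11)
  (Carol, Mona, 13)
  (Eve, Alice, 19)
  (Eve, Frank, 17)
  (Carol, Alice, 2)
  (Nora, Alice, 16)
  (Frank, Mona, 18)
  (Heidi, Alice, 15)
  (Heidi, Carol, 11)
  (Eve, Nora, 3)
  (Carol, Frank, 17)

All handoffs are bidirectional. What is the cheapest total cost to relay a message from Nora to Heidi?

22

Some routes from Nora to Heidi:
Nora-Alice-Carol-Heidi: 16 + 2 + 11 = 29
Nora-Carol-Heidi: 11 + 11 = 22
Nora-Carol-Alice-Heidi: 11 + 2 + 15 = 28
Nora-Alice-Heidi: 16 + 15 = 31
Nora-Eve-Alice-Carol-Heidi: 3 + 19 + 2 + 11 = 35
The minimum is 22.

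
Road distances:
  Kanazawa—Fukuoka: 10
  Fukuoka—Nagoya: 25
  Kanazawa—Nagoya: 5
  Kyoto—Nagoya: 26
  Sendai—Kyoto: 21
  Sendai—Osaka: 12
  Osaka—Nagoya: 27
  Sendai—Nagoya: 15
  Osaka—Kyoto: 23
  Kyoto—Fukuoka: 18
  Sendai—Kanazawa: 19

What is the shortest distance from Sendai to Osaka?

Checking several routes:
Sendai - Kyoto - Osaka: 21 + 23 = 44
Sendai - Nagoya - Kyoto - Osaka: 15 + 26 + 23 = 64
Sendai - Osaka: 12
Sendai - Kanazawa - Nagoya - Osaka: 19 + 5 + 27 = 51
Sendai - Nagoya - Osaka: 15 + 27 = 42
Sendai - Kanazawa - Fukuoka - Kyoto - Osaka: 19 + 10 + 18 + 23 = 70
Best route has total 12.

12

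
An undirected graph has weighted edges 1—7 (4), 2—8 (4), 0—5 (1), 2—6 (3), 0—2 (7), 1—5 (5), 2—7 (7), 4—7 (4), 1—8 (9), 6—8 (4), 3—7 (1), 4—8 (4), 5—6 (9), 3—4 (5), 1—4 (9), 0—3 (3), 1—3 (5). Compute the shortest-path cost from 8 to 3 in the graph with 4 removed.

12

Checking several routes:
8-2-0-3: 4 + 7 + 3 = 14
8-2-7-3: 4 + 7 + 1 = 12
8-1-7-3: 9 + 4 + 1 = 14
The minimum is 12.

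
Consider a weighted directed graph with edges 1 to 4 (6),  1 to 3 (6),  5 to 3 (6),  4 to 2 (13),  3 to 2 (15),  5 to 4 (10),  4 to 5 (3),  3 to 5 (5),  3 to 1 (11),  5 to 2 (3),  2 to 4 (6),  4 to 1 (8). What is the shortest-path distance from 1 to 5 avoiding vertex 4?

Routes from 1 to 5 avoiding 4:
1 - 3 - 5: 6 + 5 = 11
Shortest: 11.

11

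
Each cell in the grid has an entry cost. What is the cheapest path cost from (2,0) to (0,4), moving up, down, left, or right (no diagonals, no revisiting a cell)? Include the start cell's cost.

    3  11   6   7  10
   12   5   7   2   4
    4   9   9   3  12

Best path: [2,0] -> [2,1] -> [1,1] -> [1,2] -> [1,3] -> [1,4] -> [0,4]
Cost: 4 + 9 + 5 + 7 + 2 + 4 + 10 = 41

41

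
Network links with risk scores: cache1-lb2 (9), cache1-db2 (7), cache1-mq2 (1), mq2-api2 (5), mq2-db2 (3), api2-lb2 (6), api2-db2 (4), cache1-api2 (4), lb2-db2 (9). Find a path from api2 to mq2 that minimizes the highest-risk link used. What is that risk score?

4

A few of the api2→mq2 routes:
api2 - db2 - mq2: max(4, 3) = 4
api2 - cache1 - db2 - mq2: max(4, 7, 3) = 7
api2 - mq2: max(5) = 5
api2 - cache1 - mq2: max(4, 1) = 4
api2 - db2 - cache1 - mq2: max(4, 7, 1) = 7
Smallest bottleneck: 4.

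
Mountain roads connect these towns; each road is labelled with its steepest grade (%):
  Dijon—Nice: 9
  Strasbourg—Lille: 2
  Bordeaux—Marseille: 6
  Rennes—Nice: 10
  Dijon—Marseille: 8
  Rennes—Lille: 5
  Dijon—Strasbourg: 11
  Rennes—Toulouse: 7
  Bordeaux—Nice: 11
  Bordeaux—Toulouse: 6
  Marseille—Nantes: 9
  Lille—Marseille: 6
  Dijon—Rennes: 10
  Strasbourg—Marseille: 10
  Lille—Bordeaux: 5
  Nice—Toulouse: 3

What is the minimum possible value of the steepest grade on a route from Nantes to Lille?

9

A few of the Nantes→Lille routes:
Nantes -> Marseille -> Bordeaux -> Toulouse -> Rennes -> Lille: max(9, 6, 6, 7, 5) = 9
Nantes -> Marseille -> Dijon -> Nice -> Toulouse -> Bordeaux -> Lille: max(9, 8, 9, 3, 6, 5) = 9
Nantes -> Marseille -> Dijon -> Nice -> Toulouse -> Rennes -> Lille: max(9, 8, 9, 3, 7, 5) = 9
Nantes -> Marseille -> Bordeaux -> Lille: max(9, 6, 5) = 9
Smallest bottleneck: 9%.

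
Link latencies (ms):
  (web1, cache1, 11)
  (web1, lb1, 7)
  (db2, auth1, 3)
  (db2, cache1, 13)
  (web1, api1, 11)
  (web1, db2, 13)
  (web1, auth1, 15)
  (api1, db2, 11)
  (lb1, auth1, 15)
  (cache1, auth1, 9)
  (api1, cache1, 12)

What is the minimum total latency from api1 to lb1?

18

A few of the api1→lb1 routes:
api1 - db2 - auth1 - lb1: 11 + 3 + 15 = 29
api1 - web1 - lb1: 11 + 7 = 18
api1 - cache1 - web1 - lb1: 12 + 11 + 7 = 30
The minimum is 18 ms.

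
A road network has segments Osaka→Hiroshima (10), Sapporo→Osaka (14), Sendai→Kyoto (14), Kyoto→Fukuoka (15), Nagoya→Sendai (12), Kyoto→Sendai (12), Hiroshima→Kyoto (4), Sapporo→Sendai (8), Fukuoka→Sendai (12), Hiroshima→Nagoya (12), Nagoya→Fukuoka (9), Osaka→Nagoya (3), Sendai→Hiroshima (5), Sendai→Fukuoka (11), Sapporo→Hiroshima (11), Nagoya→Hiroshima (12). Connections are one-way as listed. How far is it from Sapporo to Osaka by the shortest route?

14

Paths from Sapporo to Osaka:
Sapporo→Osaka: 14
Best route has total 14.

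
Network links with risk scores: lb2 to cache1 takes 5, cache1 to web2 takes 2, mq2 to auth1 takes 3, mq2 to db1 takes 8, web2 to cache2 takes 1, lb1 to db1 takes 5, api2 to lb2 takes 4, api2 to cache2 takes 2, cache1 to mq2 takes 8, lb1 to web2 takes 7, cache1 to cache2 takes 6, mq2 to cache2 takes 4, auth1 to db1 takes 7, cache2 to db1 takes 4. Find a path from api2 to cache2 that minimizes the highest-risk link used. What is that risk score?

2

Some routes from api2 to cache2:
api2 -> lb2 -> cache1 -> web2 -> lb1 -> db1 -> cache2: max(4, 5, 2, 7, 5, 4) = 7
api2 -> cache2: max(2) = 2
api2 -> lb2 -> cache1 -> web2 -> lb1 -> db1 -> auth1 -> mq2 -> cache2: max(4, 5, 2, 7, 5, 7, 3, 4) = 7
api2 -> lb2 -> cache1 -> web2 -> cache2: max(4, 5, 2, 1) = 5
api2 -> lb2 -> cache1 -> cache2: max(4, 5, 6) = 6
Smallest bottleneck: 2.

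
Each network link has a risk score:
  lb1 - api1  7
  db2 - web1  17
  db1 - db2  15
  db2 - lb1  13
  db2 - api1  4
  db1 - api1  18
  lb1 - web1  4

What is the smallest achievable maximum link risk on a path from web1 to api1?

7

A few of the web1→api1 routes:
web1 → db2 → api1: max(17, 4) = 17
web1 → lb1 → db2 → api1: max(4, 13, 4) = 13
web1 → lb1 → api1: max(4, 7) = 7
web1 → db2 → lb1 → api1: max(17, 13, 7) = 17
The minimum achievable maximum is 7.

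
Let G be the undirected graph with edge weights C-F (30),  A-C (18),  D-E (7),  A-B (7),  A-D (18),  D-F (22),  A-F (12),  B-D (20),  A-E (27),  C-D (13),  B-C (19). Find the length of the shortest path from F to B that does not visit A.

Routes from F to B avoiding A:
F - C - B: 30 + 19 = 49
F - D - C - B: 22 + 13 + 19 = 54
F - C - D - B: 30 + 13 + 20 = 63
F - D - B: 22 + 20 = 42
Shortest: 42.

42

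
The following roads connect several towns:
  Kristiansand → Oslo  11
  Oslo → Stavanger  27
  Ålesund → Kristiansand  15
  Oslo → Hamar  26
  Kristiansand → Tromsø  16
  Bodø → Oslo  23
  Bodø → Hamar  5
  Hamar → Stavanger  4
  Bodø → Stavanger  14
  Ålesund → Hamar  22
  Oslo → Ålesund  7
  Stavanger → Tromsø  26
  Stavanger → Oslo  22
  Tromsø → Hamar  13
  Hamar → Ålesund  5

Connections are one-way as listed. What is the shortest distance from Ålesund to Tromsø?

Routes from Ålesund to Tromsø:
Ålesund → Kristiansand → Tromsø: 15 + 16 = 31
Ålesund → Kristiansand → Oslo → Stavanger → Tromsø: 15 + 11 + 27 + 26 = 79
Ålesund → Hamar → Stavanger → Tromsø: 22 + 4 + 26 = 52
Ålesund → Kristiansand → Oslo → Hamar → Stavanger → Tromsø: 15 + 11 + 26 + 4 + 26 = 82
Best route has total 31.

31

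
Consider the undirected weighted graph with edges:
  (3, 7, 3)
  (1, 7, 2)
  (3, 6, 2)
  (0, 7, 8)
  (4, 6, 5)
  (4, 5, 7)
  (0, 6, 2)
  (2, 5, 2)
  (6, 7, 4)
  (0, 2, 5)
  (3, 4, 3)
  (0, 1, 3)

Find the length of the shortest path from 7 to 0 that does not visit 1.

Comparing a few candidate routes:
7 → 3 → 4 → 6 → 0: 3 + 3 + 5 + 2 = 13
7 → 6 → 0: 4 + 2 = 6
7 → 3 → 4 → 5 → 2 → 0: 3 + 3 + 7 + 2 + 5 = 20
7 → 6 → 3 → 4 → 5 → 2 → 0: 4 + 2 + 3 + 7 + 2 + 5 = 23
7 → 0: 8
7 → 3 → 6 → 0: 3 + 2 + 2 = 7
The minimum is 6.

6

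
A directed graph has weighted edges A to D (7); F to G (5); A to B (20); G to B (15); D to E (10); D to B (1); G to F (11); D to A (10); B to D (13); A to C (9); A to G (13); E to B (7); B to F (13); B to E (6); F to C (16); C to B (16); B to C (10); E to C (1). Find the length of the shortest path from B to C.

7

Routes from B to C:
B-D-A-C: 13 + 10 + 9 = 32
B-D-E-C: 13 + 10 + 1 = 24
B-E-C: 6 + 1 = 7
B-D-A-G-F-C: 13 + 10 + 13 + 11 + 16 = 63
B-C: 10
B-F-C: 13 + 16 = 29
The minimum is 7.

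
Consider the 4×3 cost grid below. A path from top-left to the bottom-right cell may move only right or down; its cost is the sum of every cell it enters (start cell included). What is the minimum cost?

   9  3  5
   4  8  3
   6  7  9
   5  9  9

38

Cheapest: (0,0) (0,1) (0,2) (1,2) (2,2) (3,2)
  9 + 3 + 5 + 3 + 9 + 9 = 38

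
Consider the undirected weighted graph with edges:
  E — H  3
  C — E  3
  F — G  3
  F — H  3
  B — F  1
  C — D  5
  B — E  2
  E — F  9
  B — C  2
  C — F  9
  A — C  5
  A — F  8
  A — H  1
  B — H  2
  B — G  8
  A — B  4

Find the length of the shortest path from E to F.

Some routes from E to F:
E → H → B → F: 3 + 2 + 1 = 6
E → B → F: 2 + 1 = 3
E → H → F: 3 + 3 = 6
Best route has total 3.

3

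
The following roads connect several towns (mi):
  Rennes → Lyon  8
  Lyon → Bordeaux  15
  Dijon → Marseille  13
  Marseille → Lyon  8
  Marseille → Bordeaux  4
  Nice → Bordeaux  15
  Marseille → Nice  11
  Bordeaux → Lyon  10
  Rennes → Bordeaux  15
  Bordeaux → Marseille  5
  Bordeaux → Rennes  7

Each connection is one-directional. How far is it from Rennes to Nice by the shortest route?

31

Paths from Rennes to Nice:
Rennes-Bordeaux-Marseille-Nice: 15 + 5 + 11 = 31
Rennes-Lyon-Bordeaux-Marseille-Nice: 8 + 15 + 5 + 11 = 39
The minimum is 31 mi.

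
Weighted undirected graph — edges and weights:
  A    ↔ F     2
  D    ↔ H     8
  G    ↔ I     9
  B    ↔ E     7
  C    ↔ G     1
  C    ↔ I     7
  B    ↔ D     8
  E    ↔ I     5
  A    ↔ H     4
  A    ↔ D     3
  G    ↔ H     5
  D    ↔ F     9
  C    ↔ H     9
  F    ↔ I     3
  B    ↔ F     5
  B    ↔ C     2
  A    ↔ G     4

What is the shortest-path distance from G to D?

7

Checking several routes:
G -> H -> A -> D: 5 + 4 + 3 = 12
G -> C -> B -> D: 1 + 2 + 8 = 11
G -> A -> D: 4 + 3 = 7
Best route has total 7.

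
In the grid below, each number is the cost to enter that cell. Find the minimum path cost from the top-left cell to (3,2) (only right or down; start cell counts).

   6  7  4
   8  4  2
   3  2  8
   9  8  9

Cheapest: r0c0 r0c1 r0c2 r1c2 r2c2 r3c2
  6 + 7 + 4 + 2 + 8 + 9 = 36

36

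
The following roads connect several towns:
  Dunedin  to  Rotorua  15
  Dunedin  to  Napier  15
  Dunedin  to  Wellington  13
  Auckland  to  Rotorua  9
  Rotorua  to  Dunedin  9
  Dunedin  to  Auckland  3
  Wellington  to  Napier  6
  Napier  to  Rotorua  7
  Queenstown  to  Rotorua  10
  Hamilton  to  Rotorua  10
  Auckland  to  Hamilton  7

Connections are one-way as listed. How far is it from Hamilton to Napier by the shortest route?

34

Paths from Hamilton to Napier:
Hamilton-Rotorua-Dunedin-Wellington-Napier: 10 + 9 + 13 + 6 = 38
Hamilton-Rotorua-Dunedin-Napier: 10 + 9 + 15 = 34
Shortest: 34.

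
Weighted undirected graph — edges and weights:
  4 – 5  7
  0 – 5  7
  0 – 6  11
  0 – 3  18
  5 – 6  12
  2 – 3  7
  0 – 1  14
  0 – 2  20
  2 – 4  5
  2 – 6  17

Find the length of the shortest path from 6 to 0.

Checking several routes:
6 - 2 - 3 - 0: 17 + 7 + 18 = 42
6 - 2 - 4 - 5 - 0: 17 + 5 + 7 + 7 = 36
6 - 5 - 4 - 2 - 0: 12 + 7 + 5 + 20 = 44
6 - 5 - 0: 12 + 7 = 19
6 - 0: 11
6 - 2 - 0: 17 + 20 = 37
The minimum is 11.

11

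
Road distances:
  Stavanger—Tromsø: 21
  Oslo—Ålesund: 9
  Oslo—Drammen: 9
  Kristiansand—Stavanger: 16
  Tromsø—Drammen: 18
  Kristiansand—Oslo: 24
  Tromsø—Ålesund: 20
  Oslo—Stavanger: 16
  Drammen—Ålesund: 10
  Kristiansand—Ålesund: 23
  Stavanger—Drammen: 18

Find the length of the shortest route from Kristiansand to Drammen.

33

Comparing a few candidate routes:
Kristiansand-Ålesund-Drammen: 23 + 10 = 33
Kristiansand-Oslo-Drammen: 24 + 9 = 33
Kristiansand-Stavanger-Drammen: 16 + 18 = 34
Kristiansand-Stavanger-Oslo-Drammen: 16 + 16 + 9 = 41
Kristiansand-Ålesund-Oslo-Drammen: 23 + 9 + 9 = 41
Shortest: 33.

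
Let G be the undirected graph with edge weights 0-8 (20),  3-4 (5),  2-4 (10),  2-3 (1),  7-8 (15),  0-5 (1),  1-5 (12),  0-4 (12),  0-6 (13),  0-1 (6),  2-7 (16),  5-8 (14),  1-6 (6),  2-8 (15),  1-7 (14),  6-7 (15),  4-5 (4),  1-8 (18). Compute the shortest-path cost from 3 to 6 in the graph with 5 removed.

29

Checking several routes:
3-4-0-6: 5 + 12 + 13 = 30
3-4-0-1-6: 5 + 12 + 6 + 6 = 29
3-2-4-0-1-6: 1 + 10 + 12 + 6 + 6 = 35
3-2-7-6: 1 + 16 + 15 = 32
Shortest: 29.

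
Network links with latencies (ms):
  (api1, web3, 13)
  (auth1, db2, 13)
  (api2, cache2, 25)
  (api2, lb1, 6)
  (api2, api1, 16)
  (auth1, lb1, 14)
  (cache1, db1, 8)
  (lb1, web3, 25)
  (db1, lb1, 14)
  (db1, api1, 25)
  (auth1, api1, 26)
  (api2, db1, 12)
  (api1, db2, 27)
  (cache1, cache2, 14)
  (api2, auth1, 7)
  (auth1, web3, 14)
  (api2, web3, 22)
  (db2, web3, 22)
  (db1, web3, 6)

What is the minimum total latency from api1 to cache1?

27

Some routes from api1 to cache1:
api1 -> api2 -> lb1 -> db1 -> cache1: 16 + 6 + 14 + 8 = 44
api1 -> web3 -> db1 -> cache1: 13 + 6 + 8 = 27
api1 -> api2 -> auth1 -> web3 -> db1 -> cache1: 16 + 7 + 14 + 6 + 8 = 51
api1 -> db1 -> cache1: 25 + 8 = 33
api1 -> api2 -> db1 -> cache1: 16 + 12 + 8 = 36
api1 -> api2 -> web3 -> db1 -> cache1: 16 + 22 + 6 + 8 = 52
Best route has total 27 ms.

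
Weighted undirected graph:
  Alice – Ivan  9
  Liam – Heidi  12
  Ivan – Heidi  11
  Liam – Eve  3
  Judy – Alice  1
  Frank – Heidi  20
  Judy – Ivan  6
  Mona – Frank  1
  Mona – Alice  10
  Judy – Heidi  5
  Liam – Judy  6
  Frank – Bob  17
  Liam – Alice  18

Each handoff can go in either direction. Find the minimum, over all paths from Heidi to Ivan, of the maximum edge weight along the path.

Checking several routes:
Heidi -> Liam -> Judy -> Ivan: max(12, 6, 6) = 12
Heidi -> Ivan: max(11) = 11
Heidi -> Judy -> Ivan: max(5, 6) = 6
Heidi -> Judy -> Alice -> Ivan: max(5, 1, 9) = 9
Heidi -> Liam -> Judy -> Alice -> Ivan: max(12, 6, 1, 9) = 12
Heidi -> Judy -> Liam -> Alice -> Ivan: max(5, 6, 18, 9) = 18
The minimum achievable maximum is 6.

6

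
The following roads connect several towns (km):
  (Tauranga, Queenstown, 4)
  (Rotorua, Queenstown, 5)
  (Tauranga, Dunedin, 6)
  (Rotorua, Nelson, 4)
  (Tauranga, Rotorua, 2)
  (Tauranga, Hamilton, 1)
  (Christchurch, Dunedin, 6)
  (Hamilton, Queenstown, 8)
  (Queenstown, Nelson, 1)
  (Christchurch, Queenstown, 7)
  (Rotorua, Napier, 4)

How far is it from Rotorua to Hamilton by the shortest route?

A few of the Rotorua→Hamilton routes:
Rotorua - Nelson - Queenstown - Hamilton: 4 + 1 + 8 = 13
Rotorua - Nelson - Queenstown - Tauranga - Hamilton: 4 + 1 + 4 + 1 = 10
Rotorua - Tauranga - Queenstown - Hamilton: 2 + 4 + 8 = 14
Rotorua - Queenstown - Tauranga - Hamilton: 5 + 4 + 1 = 10
Rotorua - Tauranga - Hamilton: 2 + 1 = 3
Rotorua - Queenstown - Hamilton: 5 + 8 = 13
Best route has total 3 km.

3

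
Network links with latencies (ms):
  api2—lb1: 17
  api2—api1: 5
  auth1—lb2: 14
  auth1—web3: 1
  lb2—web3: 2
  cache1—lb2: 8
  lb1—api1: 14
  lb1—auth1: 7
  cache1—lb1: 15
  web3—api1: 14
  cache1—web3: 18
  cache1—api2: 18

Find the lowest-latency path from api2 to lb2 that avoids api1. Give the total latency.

Comparing a few candidate routes:
api2 - cache1 - lb1 - auth1 - web3 - lb2: 18 + 15 + 7 + 1 + 2 = 43
api2 - lb1 - auth1 - web3 - lb2: 17 + 7 + 1 + 2 = 27
api2 - lb1 - cache1 - lb2: 17 + 15 + 8 = 40
api2 - cache1 - web3 - lb2: 18 + 18 + 2 = 38
api2 - cache1 - lb2: 18 + 8 = 26
api2 - lb1 - auth1 - lb2: 17 + 7 + 14 = 38
Shortest: 26 ms.

26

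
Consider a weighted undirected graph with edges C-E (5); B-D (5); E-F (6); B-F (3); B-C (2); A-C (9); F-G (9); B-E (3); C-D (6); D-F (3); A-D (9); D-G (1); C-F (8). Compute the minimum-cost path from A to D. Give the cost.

A few of the A→D routes:
A - C - B - D: 9 + 2 + 5 = 16
A - C - D: 9 + 6 = 15
A - D: 9
The minimum is 9.

9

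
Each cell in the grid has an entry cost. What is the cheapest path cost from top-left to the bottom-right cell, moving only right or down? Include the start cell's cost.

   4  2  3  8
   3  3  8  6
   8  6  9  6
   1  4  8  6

Best path: [0,0] → [0,1] → [1,1] → [2,1] → [3,1] → [3,2] → [3,3]
Cost: 4 + 2 + 3 + 6 + 4 + 8 + 6 = 33
For comparison, the top-then-right route costs 35.

33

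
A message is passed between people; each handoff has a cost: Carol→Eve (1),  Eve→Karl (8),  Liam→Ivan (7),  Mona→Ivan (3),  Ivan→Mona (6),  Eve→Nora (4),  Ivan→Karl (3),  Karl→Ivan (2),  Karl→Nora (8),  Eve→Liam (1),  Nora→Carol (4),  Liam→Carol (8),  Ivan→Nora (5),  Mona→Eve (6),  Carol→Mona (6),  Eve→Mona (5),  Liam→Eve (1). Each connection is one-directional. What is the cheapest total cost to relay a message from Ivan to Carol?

9

Checking several routes:
Ivan -> Nora -> Carol: 5 + 4 = 9
Ivan -> Mona -> Eve -> Nora -> Carol: 6 + 6 + 4 + 4 = 20
Ivan -> Mona -> Eve -> Liam -> Carol: 6 + 6 + 1 + 8 = 21
Ivan -> Karl -> Nora -> Carol: 3 + 8 + 4 = 15
Shortest: 9.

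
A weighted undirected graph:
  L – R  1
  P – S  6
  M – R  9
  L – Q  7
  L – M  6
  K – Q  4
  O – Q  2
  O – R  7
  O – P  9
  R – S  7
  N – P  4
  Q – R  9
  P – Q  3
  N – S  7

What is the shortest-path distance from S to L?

8

Checking several routes:
S→R→M→L: 7 + 9 + 6 = 22
S→P→Q→R→L: 6 + 3 + 9 + 1 = 19
S→N→P→Q→L: 7 + 4 + 3 + 7 = 21
S→P→Q→O→R→L: 6 + 3 + 2 + 7 + 1 = 19
S→R→L: 7 + 1 = 8
S→P→Q→L: 6 + 3 + 7 = 16
The minimum is 8.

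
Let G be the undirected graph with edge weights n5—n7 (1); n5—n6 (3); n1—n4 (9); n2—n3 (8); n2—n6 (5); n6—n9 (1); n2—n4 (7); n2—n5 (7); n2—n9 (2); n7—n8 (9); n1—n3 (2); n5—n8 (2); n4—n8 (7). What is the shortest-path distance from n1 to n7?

17

Comparing a few candidate routes:
n1→n3→n2→n9→n6→n5→n7: 2 + 8 + 2 + 1 + 3 + 1 = 17
n1→n4→n8→n5→n7: 9 + 7 + 2 + 1 = 19
n1→n3→n2→n5→n7: 2 + 8 + 7 + 1 = 18
Best route has total 17.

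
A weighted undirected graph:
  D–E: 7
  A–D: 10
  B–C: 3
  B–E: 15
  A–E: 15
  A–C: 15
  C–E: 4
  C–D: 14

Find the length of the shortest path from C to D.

A few of the C→D routes:
C → E → D: 4 + 7 = 11
C → B → E → D: 3 + 15 + 7 = 25
C → D: 14
C → A → D: 15 + 10 = 25
C → E → A → D: 4 + 15 + 10 = 29
Best route has total 11.

11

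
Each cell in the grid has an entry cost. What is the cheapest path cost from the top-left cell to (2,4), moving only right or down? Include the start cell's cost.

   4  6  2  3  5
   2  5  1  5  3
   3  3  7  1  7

Cheapest: [0,0]→[1,0]→[1,1]→[1,2]→[1,3]→[2,3]→[2,4]
  4 + 2 + 5 + 1 + 5 + 1 + 7 = 25

25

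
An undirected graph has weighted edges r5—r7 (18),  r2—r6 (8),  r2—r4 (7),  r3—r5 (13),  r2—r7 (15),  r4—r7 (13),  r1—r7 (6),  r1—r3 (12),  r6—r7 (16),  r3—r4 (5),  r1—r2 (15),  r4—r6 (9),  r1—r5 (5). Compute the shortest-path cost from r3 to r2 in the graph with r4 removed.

27

Comparing a few candidate routes:
r3 - r5 - r1 - r2: 13 + 5 + 15 = 33
r3 - r5 - r1 - r7 - r2: 13 + 5 + 6 + 15 = 39
r3 - r1 - r7 - r2: 12 + 6 + 15 = 33
r3 - r1 - r2: 12 + 15 = 27
The minimum is 27.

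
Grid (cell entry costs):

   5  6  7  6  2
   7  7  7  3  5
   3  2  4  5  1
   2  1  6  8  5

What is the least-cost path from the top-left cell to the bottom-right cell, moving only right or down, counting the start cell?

32

Cheapest: [0,0] [1,0] [2,0] [2,1] [2,2] [2,3] [2,4] [3,4]
  5 + 7 + 3 + 2 + 4 + 5 + 1 + 5 = 32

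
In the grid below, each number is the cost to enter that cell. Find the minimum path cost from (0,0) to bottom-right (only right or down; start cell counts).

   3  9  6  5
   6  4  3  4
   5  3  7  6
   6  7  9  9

Cheapest: (0,0)→(1,0)→(1,1)→(1,2)→(1,3)→(2,3)→(3,3)
  3 + 6 + 4 + 3 + 4 + 6 + 9 = 35

35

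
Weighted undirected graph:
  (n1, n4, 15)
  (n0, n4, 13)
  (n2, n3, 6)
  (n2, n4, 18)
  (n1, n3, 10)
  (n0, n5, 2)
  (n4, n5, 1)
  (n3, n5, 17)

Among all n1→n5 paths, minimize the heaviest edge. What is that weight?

15

Some routes from n1 to n5:
n1 -> n3 -> n5: max(10, 17) = 17
n1 -> n4 -> n0 -> n5: max(15, 13, 2) = 15
n1 -> n4 -> n5: max(15, 1) = 15
n1 -> n3 -> n2 -> n4 -> n0 -> n5: max(10, 6, 18, 13, 2) = 18
Best route has worst link 15.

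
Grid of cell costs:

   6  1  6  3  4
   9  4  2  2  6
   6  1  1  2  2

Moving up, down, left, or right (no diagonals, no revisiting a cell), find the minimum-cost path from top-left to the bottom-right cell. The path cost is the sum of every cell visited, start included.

Path r0c0 r0c1 r1c1 r2c1 r2c2 r2c3 r2c4: 6 + 1 + 4 + 1 + 1 + 2 + 2 = 17.

17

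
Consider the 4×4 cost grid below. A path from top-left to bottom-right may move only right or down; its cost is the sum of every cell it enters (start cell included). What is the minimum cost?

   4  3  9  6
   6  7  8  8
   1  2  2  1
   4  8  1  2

Path (0,0) → (1,0) → (2,0) → (2,1) → (2,2) → (2,3) → (3,3): 4 + 6 + 1 + 2 + 2 + 1 + 2 = 18.

18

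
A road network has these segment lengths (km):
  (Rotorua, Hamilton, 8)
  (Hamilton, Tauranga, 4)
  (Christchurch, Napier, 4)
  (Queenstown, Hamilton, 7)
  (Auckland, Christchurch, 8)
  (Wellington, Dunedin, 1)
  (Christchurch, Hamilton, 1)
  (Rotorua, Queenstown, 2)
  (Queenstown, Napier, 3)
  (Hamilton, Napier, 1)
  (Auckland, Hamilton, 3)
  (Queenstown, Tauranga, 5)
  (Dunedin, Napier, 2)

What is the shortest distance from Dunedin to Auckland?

6

A few of the Dunedin→Auckland routes:
Dunedin → Napier → Queenstown → Tauranga → Hamilton → Auckland: 2 + 3 + 5 + 4 + 3 = 17
Dunedin → Napier → Hamilton → Christchurch → Auckland: 2 + 1 + 1 + 8 = 12
Dunedin → Napier → Queenstown → Hamilton → Auckland: 2 + 3 + 7 + 3 = 15
Dunedin → Napier → Christchurch → Hamilton → Auckland: 2 + 4 + 1 + 3 = 10
Dunedin → Napier → Hamilton → Auckland: 2 + 1 + 3 = 6
Dunedin → Napier → Christchurch → Auckland: 2 + 4 + 8 = 14
The minimum is 6 km.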